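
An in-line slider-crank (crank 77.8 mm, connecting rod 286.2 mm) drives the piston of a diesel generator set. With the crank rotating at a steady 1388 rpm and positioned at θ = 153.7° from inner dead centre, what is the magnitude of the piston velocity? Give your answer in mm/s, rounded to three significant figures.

3780

ω = 2π·1388/60 = 145.4 rad/s
For an in-line slider-crank, x = r cosθ + √(L² − r² sin²θ), so v = −rω sinθ·[1 + r cosθ/√(L² − r² sin²θ)].
With r = 0.0778 m, L = 0.2862 m, θ = 153.7°: √(L² − r² sin²θ) = 0.28412 m.
v = −0.0778·145.4·0.44307·[1 + 0.0778·-0.89649/0.28412] = -3.7804 m/s.
|v| = 3.7804 m/s = 3780.4 mm/s.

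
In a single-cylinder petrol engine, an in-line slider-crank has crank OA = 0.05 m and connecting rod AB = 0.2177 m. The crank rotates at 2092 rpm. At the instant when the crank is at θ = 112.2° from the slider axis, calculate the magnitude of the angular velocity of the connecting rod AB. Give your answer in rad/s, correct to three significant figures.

19.5

ω = 219.1 rad/s (converted from 2092 rpm).
The rod makes angle φ with the slider axis where L sinφ = r sinθ; differentiating, L cosφ·φ̇ = r ω cosθ.
L cosφ = √(L² − r² sin²θ) = 0.21272 m.
|ω_rod| = r ω |cosθ| / √(L² − r² sin²θ) = 0.05·219.1·0.37784/0.21272 = 19.456 rad/s.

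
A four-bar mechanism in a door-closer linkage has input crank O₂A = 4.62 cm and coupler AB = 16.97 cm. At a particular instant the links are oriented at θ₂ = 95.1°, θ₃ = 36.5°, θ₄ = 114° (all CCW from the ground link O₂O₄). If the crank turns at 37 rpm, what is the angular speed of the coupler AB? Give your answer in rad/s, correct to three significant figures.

ω₂ = 3.875 rad/s (from 37 rpm).
Differentiating the loop-closure r₂e^{iθ₂}+r₃e^{iθ₃}=r₁+r₄e^{iθ₄} gives r₂ω₂e^{iθ₂}+r₃ω₃e^{iθ₃}=r₄ω₄e^{iθ₄}.
Eliminating the other unknown: ω₃ = r₂ω₂ sin(θ₄−θ₂) / [r₃ sin(θ₃−θ₄)].
Numerator sine = +0.32392; denominator sine = -0.97630.
Result = 0.0462·3.875·(+0.32392) / (0.1697·(-0.97630)) = -0.34998 rad/s; magnitude 0.34998 rad/s.

0.350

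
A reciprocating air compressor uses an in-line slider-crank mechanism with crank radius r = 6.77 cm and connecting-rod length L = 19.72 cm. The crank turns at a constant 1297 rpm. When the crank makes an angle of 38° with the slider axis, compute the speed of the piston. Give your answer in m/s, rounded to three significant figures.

7.23

ω = 2π·1297/60 = 135.8 rad/s
For an in-line slider-crank, x = r cosθ + √(L² − r² sin²θ), so v = −rω sinθ·[1 + r cosθ/√(L² − r² sin²θ)].
With r = 0.0677 m, L = 0.1972 m, θ = 38°: √(L² − r² sin²θ) = 0.19274 m.
v = −0.0677·135.8·0.61566·[1 + 0.0677·0.78801/0.19274] = -7.228 m/s.
|v| = 7.228 m/s.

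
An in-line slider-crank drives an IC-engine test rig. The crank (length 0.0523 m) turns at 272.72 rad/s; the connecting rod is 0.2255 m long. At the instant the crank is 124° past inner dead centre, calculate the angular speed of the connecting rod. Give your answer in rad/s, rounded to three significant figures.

ω = 272.7 rad/s
The rod makes angle φ with the slider axis where L sinφ = r sinθ; differentiating, L cosφ·φ̇ = r ω cosθ.
L cosφ = √(L² − r² sin²θ) = 0.22129 m.
|ω_rod| = r ω |cosθ| / √(L² − r² sin²θ) = 0.0523·272.7·0.55919/0.22129 = 36.042 rad/s.

36.0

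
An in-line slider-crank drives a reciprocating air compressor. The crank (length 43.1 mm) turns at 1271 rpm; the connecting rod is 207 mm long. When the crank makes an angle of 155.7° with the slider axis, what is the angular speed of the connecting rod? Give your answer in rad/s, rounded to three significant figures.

ω = 133.1 rad/s (converted from 1271 rpm).
The rod makes angle φ with the slider axis where L sinφ = r sinθ; differentiating, L cosφ·φ̇ = r ω cosθ.
L cosφ = √(L² − r² sin²θ) = 0.20624 m.
|ω_rod| = r ω |cosθ| / √(L² − r² sin²θ) = 0.0431·133.1·0.91140/0.20624 = 25.351 rad/s.

25.4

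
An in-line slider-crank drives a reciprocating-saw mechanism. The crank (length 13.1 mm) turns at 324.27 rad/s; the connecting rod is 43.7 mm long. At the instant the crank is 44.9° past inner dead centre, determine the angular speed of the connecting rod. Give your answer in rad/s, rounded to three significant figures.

70.5

ω = 324.3 rad/s
The rod makes angle φ with the slider axis where L sinφ = r sinθ; differentiating, L cosφ·φ̇ = r ω cosθ.
L cosφ = √(L² − r² sin²θ) = 0.04271 m.
|ω_rod| = r ω |cosθ| / √(L² − r² sin²θ) = 0.0131·324.3·0.70834/0.04271 = 70.451 rad/s.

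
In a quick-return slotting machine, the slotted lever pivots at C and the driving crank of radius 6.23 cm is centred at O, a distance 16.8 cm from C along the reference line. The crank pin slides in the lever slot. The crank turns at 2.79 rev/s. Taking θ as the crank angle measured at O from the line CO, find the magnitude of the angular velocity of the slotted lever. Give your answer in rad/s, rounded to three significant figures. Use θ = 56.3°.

ω = 17.53 rad/s (from 2.79 rev/s).
Crank pin A relative to C: A = (d + r cosθ, r sinθ); lever angle φ = atan2(r sinθ, d + r cosθ).
Differentiating tanφ: φ̇ = rω(d cosθ + r)/(d² + r² + 2dr cosθ).
d² + r² + 2dr cosθ = |CA|² = 0.0437197 m²;  d cosθ + r = +0.15551 m.
|ω_lever| = |0.0623·17.53·+0.15551| / 0.0437197 = 3.8848 rad/s.

3.88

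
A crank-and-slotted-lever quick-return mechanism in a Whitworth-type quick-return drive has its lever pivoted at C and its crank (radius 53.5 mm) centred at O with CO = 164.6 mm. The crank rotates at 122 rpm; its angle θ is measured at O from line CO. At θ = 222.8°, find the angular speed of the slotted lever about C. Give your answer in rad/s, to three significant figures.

2.70

ω = 12.78 rad/s (from 122 rpm).
Crank pin A relative to C: A = (d + r cosθ, r sinθ); lever angle φ = atan2(r sinθ, d + r cosθ).
Differentiating tanφ: φ̇ = rω(d cosθ + r)/(d² + r² + 2dr cosθ).
d² + r² + 2dr cosθ = |CA|² = 0.0170328 m²;  d cosθ + r = -0.067272 m.
|ω_lever| = |0.0535·12.78·-0.067272| / 0.0170328 = 2.6995 rad/s.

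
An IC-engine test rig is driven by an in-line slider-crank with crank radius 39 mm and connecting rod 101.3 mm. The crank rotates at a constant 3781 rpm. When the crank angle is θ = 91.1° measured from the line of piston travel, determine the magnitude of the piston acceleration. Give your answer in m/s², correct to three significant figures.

2670

ω = 2π·3781/60 = 395.9 rad/s
x(θ) = r cosθ + √(L² − r² sin²θ); with ω constant, a = ω²·d²x/dθ².
d²x/dθ² = −r cosθ − r²(cos2θ)/√u − r⁴ sin²2θ/(4u^{3/2}),  u = L² − r² sin²θ = 0.00874125 m².
Substituting r = 0.039 m, L = 0.1013 m, θ = 91.1°: d²x/dθ² = +0.017004 m.
a = ω²·d²x/dθ² = (395.9)²·(+0.017004) = +2665.8 m/s²;  |a| = 2665.8 m/s².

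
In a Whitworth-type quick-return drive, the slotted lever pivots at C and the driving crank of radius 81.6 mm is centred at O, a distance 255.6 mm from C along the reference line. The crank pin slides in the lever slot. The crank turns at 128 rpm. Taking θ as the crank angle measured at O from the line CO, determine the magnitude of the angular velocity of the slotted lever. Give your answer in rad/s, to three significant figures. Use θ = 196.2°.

5.61

ω = 13.4 rad/s (from 128 rpm).
Crank pin A relative to C: A = (d + r cosθ, r sinθ); lever angle φ = atan2(r sinθ, d + r cosθ).
Differentiating tanφ: φ̇ = rω(d cosθ + r)/(d² + r² + 2dr cosθ).
d² + r² + 2dr cosθ = |CA|² = 0.0319323 m²;  d cosθ + r = -0.16385 m.
|ω_lever| = |0.0816·13.4·-0.16385| / 0.0319323 = 5.6124 rad/s.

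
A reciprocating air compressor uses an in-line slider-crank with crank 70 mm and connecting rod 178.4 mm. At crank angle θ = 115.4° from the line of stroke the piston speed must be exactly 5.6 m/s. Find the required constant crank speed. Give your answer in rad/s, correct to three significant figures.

108

For an in-line slider-crank, |v_piston| = rω|sinθ|·[1 + r cosθ/√(L² − r² sin²θ)].
With r = 0.07 m, L = 0.1784 m, θ = 115.4°: the bracketed kinematic factor |dx/dθ| = 0.051852 m.
ω = v/|dx/dθ| = 5.6/0.051852 = 108 rad/s.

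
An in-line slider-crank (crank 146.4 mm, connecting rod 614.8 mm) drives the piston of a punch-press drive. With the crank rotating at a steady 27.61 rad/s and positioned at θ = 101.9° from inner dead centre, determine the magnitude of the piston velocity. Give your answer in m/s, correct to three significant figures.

3.76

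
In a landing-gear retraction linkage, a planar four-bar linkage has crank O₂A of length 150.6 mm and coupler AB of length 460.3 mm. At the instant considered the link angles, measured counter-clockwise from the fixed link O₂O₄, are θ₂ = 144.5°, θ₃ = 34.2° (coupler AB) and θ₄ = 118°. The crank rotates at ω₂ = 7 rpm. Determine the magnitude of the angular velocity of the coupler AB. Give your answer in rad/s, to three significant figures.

ω₂ = 0.733 rad/s (from 7 rpm).
Differentiating the loop-closure r₂e^{iθ₂}+r₃e^{iθ₃}=r₁+r₄e^{iθ₄} gives r₂ω₂e^{iθ₂}+r₃ω₃e^{iθ₃}=r₄ω₄e^{iθ₄}.
Eliminating the other unknown: ω₃ = r₂ω₂ sin(θ₄−θ₂) / [r₃ sin(θ₃−θ₄)].
Numerator sine = -0.44620; denominator sine = -0.99415.
Result = 0.1506·0.733·(-0.44620) / (0.4603·(-0.99415)) = +0.10764 rad/s; magnitude 0.10764 rad/s.

0.108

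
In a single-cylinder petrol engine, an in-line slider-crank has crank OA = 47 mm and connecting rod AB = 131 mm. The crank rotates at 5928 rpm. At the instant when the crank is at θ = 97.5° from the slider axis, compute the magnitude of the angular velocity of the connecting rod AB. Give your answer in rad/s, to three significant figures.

31.1

ω = 620.8 rad/s (converted from 5928 rpm).
The rod makes angle φ with the slider axis where L sinφ = r sinθ; differentiating, L cosφ·φ̇ = r ω cosθ.
L cosφ = √(L² − r² sin²θ) = 0.12243 m.
|ω_rod| = r ω |cosθ| / √(L² − r² sin²θ) = 0.047·620.8·0.13053/0.12243 = 31.105 rad/s.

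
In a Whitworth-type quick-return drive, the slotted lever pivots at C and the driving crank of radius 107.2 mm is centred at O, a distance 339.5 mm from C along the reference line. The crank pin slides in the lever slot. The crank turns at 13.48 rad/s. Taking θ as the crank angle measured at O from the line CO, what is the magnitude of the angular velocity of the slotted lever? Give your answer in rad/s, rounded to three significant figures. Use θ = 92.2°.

ω = 13.48 rad/s
Crank pin A relative to C: A = (d + r cosθ, r sinθ); lever angle φ = atan2(r sinθ, d + r cosθ).
Differentiating tanφ: φ̇ = rω(d cosθ + r)/(d² + r² + 2dr cosθ).
d² + r² + 2dr cosθ = |CA|² = 0.123958 m²;  d cosθ + r = +0.094167 m.
|ω_lever| = |0.1072·13.48·+0.094167| / 0.123958 = 1.0978 rad/s.

1.10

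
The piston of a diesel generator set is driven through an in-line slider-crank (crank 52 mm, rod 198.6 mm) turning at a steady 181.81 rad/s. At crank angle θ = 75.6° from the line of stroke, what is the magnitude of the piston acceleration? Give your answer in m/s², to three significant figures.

21.7

ω = 181.8 rad/s
x(θ) = r cosθ + √(L² − r² sin²θ); with ω constant, a = ω²·d²x/dθ².
d²x/dθ² = −r cosθ − r²(cos2θ)/√u − r⁴ sin²2θ/(4u^{3/2}),  u = L² − r² sin²θ = 0.0369052 m².
Substituting r = 0.052 m, L = 0.1986 m, θ = 75.6°: d²x/dθ² = -0.00065728 m.
a = ω²·d²x/dθ² = (181.8)²·(-0.00065728) = -21.726 m/s²;  |a| = 21.726 m/s².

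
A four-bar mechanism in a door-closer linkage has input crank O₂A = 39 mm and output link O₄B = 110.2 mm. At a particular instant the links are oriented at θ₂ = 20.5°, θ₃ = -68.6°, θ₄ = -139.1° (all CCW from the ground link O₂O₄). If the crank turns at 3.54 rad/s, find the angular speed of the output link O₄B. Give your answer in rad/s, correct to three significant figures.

1.33

ω₂ = 3.54 rad/s
Differentiating the loop-closure r₂e^{iθ₂}+r₃e^{iθ₃}=r₁+r₄e^{iθ₄} gives r₂ω₂e^{iθ₂}+r₃ω₃e^{iθ₃}=r₄ω₄e^{iθ₄}.
Eliminating the other unknown: ω₄ = r₂ω₂ sin(θ₂−θ₃) / [r₄ sin(θ₄−θ₃)].
Numerator sine = +0.99988; denominator sine = -0.94264.
Result = 0.039·3.54·(+0.99988) / (0.1102·(-0.94264)) = -1.3289 rad/s; magnitude 1.3289 rad/s.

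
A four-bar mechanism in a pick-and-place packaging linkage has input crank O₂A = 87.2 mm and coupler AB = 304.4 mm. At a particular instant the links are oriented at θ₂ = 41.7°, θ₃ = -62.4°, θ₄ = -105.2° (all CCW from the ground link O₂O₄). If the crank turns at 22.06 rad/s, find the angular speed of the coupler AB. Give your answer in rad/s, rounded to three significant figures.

5.08

ω₂ = 22.06 rad/s
Differentiating the loop-closure r₂e^{iθ₂}+r₃e^{iθ₃}=r₁+r₄e^{iθ₄} gives r₂ω₂e^{iθ₂}+r₃ω₃e^{iθ₃}=r₄ω₄e^{iθ₄}.
Eliminating the other unknown: ω₃ = r₂ω₂ sin(θ₄−θ₂) / [r₃ sin(θ₃−θ₄)].
Numerator sine = -0.54610; denominator sine = +0.67944.
Result = 0.0872·22.06·(-0.54610) / (0.3044·(+0.67944)) = -5.0792 rad/s; magnitude 5.0792 rad/s.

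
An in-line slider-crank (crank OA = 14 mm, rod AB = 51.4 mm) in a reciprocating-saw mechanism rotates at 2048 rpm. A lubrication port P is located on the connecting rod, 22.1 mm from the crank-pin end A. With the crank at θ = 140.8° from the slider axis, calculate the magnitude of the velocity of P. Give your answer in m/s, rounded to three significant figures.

ω = 214.5 rad/s.  Crank-pin speed |V_A| = rω = 3.0025 m/s, perpendicular to OA.
Rod angle: sinφ = −(r/L) sinθ ⇒ φ = -9.913°; ω_rod = −rω cosθ/√(L²−r²sin²θ) = +45.954 rad/s.
V_P = V_A + ω_rod × AP, with AP = 0.0221 m along the rod.
Components: V_Px = −rω sinθ − a·ω_rod·sinφ = -1.7229 m/s;  V_Py = rω cosθ + a·ω_rod·cosφ = -1.3264 m/s.
|V_P| = √(V_Px² + V_Py²) = 2.1743 m/s.

2.17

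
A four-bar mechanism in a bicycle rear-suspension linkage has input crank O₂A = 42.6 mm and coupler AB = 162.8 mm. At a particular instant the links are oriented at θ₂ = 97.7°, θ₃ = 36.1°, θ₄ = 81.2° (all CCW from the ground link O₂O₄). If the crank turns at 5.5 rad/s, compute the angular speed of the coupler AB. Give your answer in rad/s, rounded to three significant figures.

0.577

ω₂ = 5.5 rad/s
Differentiating the loop-closure r₂e^{iθ₂}+r₃e^{iθ₃}=r₁+r₄e^{iθ₄} gives r₂ω₂e^{iθ₂}+r₃ω₃e^{iθ₃}=r₄ω₄e^{iθ₄}.
Eliminating the other unknown: ω₃ = r₂ω₂ sin(θ₄−θ₂) / [r₃ sin(θ₃−θ₄)].
Numerator sine = -0.28402; denominator sine = -0.70834.
Result = 0.0426·5.5·(-0.28402) / (0.1628·(-0.70834)) = +0.57706 rad/s; magnitude 0.57706 rad/s.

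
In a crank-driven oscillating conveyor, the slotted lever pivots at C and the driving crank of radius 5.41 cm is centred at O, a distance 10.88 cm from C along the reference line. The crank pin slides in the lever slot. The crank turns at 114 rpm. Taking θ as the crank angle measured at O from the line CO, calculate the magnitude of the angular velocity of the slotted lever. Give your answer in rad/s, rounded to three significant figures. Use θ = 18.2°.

3.92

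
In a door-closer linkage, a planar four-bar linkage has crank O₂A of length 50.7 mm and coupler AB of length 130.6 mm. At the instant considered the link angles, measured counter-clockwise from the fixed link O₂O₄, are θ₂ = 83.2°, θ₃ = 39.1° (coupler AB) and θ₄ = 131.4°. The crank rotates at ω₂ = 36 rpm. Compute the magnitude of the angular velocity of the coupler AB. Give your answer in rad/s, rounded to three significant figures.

ω₂ = 3.77 rad/s (from 36 rpm).
Differentiating the loop-closure r₂e^{iθ₂}+r₃e^{iθ₃}=r₁+r₄e^{iθ₄} gives r₂ω₂e^{iθ₂}+r₃ω₃e^{iθ₃}=r₄ω₄e^{iθ₄}.
Eliminating the other unknown: ω₃ = r₂ω₂ sin(θ₄−θ₂) / [r₃ sin(θ₃−θ₄)].
Numerator sine = +0.74548; denominator sine = -0.99919.
Result = 0.0507·3.77·(+0.74548) / (0.1306·(-0.99919)) = -1.0919 rad/s; magnitude 1.0919 rad/s.

1.09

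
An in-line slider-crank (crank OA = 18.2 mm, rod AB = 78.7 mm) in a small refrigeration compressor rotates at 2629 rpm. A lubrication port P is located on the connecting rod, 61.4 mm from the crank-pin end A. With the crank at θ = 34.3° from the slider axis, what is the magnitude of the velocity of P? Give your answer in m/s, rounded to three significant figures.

ω = 275.3 rad/s.  Crank-pin speed |V_A| = rω = 5.0106 m/s, perpendicular to OA.
Rod angle: sinφ = −(r/L) sinθ ⇒ φ = -7.488°; ω_rod = −rω cosθ/√(L²−r²sin²θ) = -53.048 rad/s.
V_P = V_A + ω_rod × AP, with AP = 0.0614 m along the rod.
Components: V_Px = −rω sinθ − a·ω_rod·sinφ = -3.2481 m/s;  V_Py = rω cosθ + a·ω_rod·cosφ = +0.9099 m/s.
|V_P| = √(V_Px² + V_Py²) = 3.3731 m/s.

3.37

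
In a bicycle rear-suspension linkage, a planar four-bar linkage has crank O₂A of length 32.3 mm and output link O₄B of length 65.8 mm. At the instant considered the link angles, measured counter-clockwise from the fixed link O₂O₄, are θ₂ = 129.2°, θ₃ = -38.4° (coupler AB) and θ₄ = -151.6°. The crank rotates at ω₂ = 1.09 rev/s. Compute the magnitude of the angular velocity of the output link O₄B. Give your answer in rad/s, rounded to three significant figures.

ω₂ = 6.849 rad/s (from 1.09 rev/s).
Differentiating the loop-closure r₂e^{iθ₂}+r₃e^{iθ₃}=r₁+r₄e^{iθ₄} gives r₂ω₂e^{iθ₂}+r₃ω₃e^{iθ₃}=r₄ω₄e^{iθ₄}.
Eliminating the other unknown: ω₄ = r₂ω₂ sin(θ₂−θ₃) / [r₄ sin(θ₄−θ₃)].
Numerator sine = +0.21474; denominator sine = -0.91914.
Result = 0.0323·6.849·(+0.21474) / (0.0658·(-0.91914)) = -0.78543 rad/s; magnitude 0.78543 rad/s.

0.785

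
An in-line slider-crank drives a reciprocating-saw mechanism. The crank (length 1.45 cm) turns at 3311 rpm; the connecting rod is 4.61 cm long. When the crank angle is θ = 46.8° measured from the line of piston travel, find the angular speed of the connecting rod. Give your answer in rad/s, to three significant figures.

76.7

ω = 346.7 rad/s (converted from 3311 rpm).
The rod makes angle φ with the slider axis where L sinφ = r sinθ; differentiating, L cosφ·φ̇ = r ω cosθ.
L cosφ = √(L² − r² sin²θ) = 0.044872 m.
|ω_rod| = r ω |cosθ| / √(L² − r² sin²θ) = 0.0145·346.7·0.68455/0.044872 = 76.698 rad/s.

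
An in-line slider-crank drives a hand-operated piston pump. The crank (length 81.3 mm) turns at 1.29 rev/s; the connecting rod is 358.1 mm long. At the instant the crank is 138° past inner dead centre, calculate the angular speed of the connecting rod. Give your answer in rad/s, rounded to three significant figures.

ω = 8.105 rad/s (converted from 1.29 rev/s).
The rod makes angle φ with the slider axis where L sinφ = r sinθ; differentiating, L cosφ·φ̇ = r ω cosθ.
L cosφ = √(L² − r² sin²θ) = 0.35394 m.
|ω_rod| = r ω |cosθ| / √(L² − r² sin²θ) = 0.0813·8.105·0.74314/0.35394 = 1.3836 rad/s.

1.38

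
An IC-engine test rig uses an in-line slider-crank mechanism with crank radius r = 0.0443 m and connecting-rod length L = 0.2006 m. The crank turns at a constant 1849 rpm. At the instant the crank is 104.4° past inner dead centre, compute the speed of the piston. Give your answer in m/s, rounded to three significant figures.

ω = 2π·1849/60 = 193.6 rad/s
For an in-line slider-crank, x = r cosθ + √(L² − r² sin²θ), so v = −rω sinθ·[1 + r cosθ/√(L² − r² sin²θ)].
With r = 0.0443 m, L = 0.2006 m, θ = 104.4°: √(L² − r² sin²θ) = 0.19596 m.
v = −0.0443·193.6·0.96858·[1 + 0.0443·-0.24869/0.19596] = -7.8411 m/s.
|v| = 7.8411 m/s.

7.84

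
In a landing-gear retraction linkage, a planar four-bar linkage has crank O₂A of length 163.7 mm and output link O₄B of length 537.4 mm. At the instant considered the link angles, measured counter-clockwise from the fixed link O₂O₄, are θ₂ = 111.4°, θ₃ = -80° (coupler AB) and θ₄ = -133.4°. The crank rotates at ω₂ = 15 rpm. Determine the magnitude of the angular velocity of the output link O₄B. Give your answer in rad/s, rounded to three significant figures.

ω₂ = 1.571 rad/s (from 15 rpm).
Differentiating the loop-closure r₂e^{iθ₂}+r₃e^{iθ₃}=r₁+r₄e^{iθ₄} gives r₂ω₂e^{iθ₂}+r₃ω₃e^{iθ₃}=r₄ω₄e^{iθ₄}.
Eliminating the other unknown: ω₄ = r₂ω₂ sin(θ₂−θ₃) / [r₄ sin(θ₄−θ₃)].
Numerator sine = -0.19766; denominator sine = -0.80282.
Result = 0.1637·1.571·(-0.19766) / (0.5374·(-0.80282)) = +0.11781 rad/s; magnitude 0.11781 rad/s.

0.118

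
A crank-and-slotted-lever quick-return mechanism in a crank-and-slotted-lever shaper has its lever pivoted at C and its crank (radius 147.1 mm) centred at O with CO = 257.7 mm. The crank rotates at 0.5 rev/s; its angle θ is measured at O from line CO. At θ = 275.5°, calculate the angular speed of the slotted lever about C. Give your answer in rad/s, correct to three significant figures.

0.833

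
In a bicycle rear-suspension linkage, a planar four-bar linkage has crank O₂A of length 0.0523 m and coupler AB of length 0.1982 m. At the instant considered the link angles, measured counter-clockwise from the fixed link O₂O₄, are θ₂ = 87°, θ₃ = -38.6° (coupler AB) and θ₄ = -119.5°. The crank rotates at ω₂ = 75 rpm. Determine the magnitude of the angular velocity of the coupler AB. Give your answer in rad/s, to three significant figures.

0.937

ω₂ = 7.854 rad/s (from 75 rpm).
Differentiating the loop-closure r₂e^{iθ₂}+r₃e^{iθ₃}=r₁+r₄e^{iθ₄} gives r₂ω₂e^{iθ₂}+r₃ω₃e^{iθ₃}=r₄ω₄e^{iθ₄}.
Eliminating the other unknown: ω₃ = r₂ω₂ sin(θ₄−θ₂) / [r₃ sin(θ₃−θ₄)].
Numerator sine = +0.44620; denominator sine = +0.98741.
Result = 0.0523·7.854·(+0.44620) / (0.1982·(+0.98741)) = +0.93652 rad/s; magnitude 0.93652 rad/s.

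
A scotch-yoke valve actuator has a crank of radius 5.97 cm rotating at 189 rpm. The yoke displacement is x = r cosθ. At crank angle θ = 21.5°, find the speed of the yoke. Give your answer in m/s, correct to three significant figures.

0.433

ω = 19.79 rad/s (from 189 rpm).
x = r cosθ ⇒ ẋ = −rω sinθ.
|v| = rω|sinθ| = 0.0597·19.79·|sin 21.5°| = 0.43305 m/s.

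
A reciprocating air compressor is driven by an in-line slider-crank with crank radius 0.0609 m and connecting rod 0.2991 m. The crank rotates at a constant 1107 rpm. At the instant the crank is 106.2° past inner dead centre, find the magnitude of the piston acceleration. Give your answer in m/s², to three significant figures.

371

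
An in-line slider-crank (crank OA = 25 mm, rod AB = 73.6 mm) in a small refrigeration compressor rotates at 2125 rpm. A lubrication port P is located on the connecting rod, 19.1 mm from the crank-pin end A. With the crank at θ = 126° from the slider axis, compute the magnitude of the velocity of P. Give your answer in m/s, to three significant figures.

4.90

ω = 222.5 rad/s.  Crank-pin speed |V_A| = rω = 5.5632 m/s, perpendicular to OA.
Rod angle: sinφ = −(r/L) sinθ ⇒ φ = -15.950°; ω_rod = −rω cosθ/√(L²−r²sin²θ) = +46.208 rad/s.
V_P = V_A + ω_rod × AP, with AP = 0.0191 m along the rod.
Components: V_Px = −rω sinθ − a·ω_rod·sinφ = -4.2582 m/s;  V_Py = rω cosθ + a·ω_rod·cosφ = -2.4214 m/s.
|V_P| = √(V_Px² + V_Py²) = 4.8985 m/s.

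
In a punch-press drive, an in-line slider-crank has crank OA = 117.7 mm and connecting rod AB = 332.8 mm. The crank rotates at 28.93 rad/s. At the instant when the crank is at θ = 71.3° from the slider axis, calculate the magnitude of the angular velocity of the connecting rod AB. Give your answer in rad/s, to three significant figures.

ω = 28.93 rad/s
The rod makes angle φ with the slider axis where L sinφ = r sinθ; differentiating, L cosφ·φ̇ = r ω cosθ.
L cosφ = √(L² − r² sin²θ) = 0.31357 m.
|ω_rod| = r ω |cosθ| / √(L² − r² sin²θ) = 0.1177·28.93·0.32061/0.31357 = 3.4815 rad/s.

3.48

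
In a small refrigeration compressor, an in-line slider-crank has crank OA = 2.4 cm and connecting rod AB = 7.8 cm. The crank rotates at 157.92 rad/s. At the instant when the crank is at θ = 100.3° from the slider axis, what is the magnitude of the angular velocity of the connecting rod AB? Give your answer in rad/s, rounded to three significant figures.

9.12

ω = 157.9 rad/s
The rod makes angle φ with the slider axis where L sinφ = r sinθ; differentiating, L cosφ·φ̇ = r ω cosθ.
L cosφ = √(L² − r² sin²θ) = 0.07434 m.
|ω_rod| = r ω |cosθ| / √(L² − r² sin²θ) = 0.024·157.9·0.17880/0.07434 = 9.1159 rad/s.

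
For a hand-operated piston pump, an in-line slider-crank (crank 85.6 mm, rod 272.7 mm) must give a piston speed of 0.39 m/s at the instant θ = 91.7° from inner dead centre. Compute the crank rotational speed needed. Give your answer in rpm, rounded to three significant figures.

For an in-line slider-crank, |v_piston| = rω|sinθ|·[1 + r cosθ/√(L² − r² sin²θ)].
With r = 0.0856 m, L = 0.2727 m, θ = 91.7°: the bracketed kinematic factor |dx/dθ| = 0.084723 m.
ω = v/|dx/dθ| = 0.39/0.084723 = 4.6032 rad/s.
N = 60ω/(2π) = 43.958 rpm.

44.0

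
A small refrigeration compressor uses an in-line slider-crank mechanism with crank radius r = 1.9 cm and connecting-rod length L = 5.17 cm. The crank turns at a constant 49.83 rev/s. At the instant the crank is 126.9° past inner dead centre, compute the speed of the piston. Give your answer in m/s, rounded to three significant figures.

3.66

ω = 2π·49.8 = 313.1 rad/s
For an in-line slider-crank, x = r cosθ + √(L² − r² sin²θ), so v = −rω sinθ·[1 + r cosθ/√(L² − r² sin²θ)].
With r = 0.019 m, L = 0.0517 m, θ = 126.9°: √(L² − r² sin²θ) = 0.049417 m.
v = −0.019·313.1·0.79968·[1 + 0.019·-0.60042/0.049417] = -3.6589 m/s.
|v| = 3.6589 m/s.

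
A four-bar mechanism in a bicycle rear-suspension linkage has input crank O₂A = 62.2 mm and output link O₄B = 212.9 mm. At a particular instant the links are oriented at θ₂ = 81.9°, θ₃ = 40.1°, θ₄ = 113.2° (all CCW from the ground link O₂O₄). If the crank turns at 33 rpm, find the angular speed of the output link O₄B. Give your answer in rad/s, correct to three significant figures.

0.703

ω₂ = 3.456 rad/s (from 33 rpm).
Differentiating the loop-closure r₂e^{iθ₂}+r₃e^{iθ₃}=r₁+r₄e^{iθ₄} gives r₂ω₂e^{iθ₂}+r₃ω₃e^{iθ₃}=r₄ω₄e^{iθ₄}.
Eliminating the other unknown: ω₄ = r₂ω₂ sin(θ₂−θ₃) / [r₄ sin(θ₄−θ₃)].
Numerator sine = +0.66653; denominator sine = +0.95681.
Result = 0.0622·3.456·(+0.66653) / (0.2129·(+0.95681)) = +0.70332 rad/s; magnitude 0.70332 rad/s.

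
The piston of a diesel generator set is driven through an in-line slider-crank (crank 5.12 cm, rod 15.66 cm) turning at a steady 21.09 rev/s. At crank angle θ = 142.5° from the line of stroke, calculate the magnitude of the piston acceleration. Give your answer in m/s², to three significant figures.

ω = 2π·21.1 = 132.5 rad/s
x(θ) = r cosθ + √(L² − r² sin²θ); with ω constant, a = ω²·d²x/dθ².
d²x/dθ² = −r cosθ − r²(cos2θ)/√u − r⁴ sin²2θ/(4u^{3/2}),  u = L² − r² sin²θ = 0.0235521 m².
Substituting r = 0.0512 m, L = 0.1566 m, θ = 142.5°: d²x/dθ² = +0.035755 m.
a = ω²·d²x/dθ² = (132.5)²·(+0.035755) = +627.84 m/s²;  |a| = 627.84 m/s².

628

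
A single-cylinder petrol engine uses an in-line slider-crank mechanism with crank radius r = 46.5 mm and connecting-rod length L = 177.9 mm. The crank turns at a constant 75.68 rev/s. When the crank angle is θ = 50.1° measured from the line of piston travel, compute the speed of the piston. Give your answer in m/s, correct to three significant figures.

ω = 2π·75.7 = 475.5 rad/s
For an in-line slider-crank, x = r cosθ + √(L² − r² sin²θ), so v = −rω sinθ·[1 + r cosθ/√(L² − r² sin²θ)].
With r = 0.0465 m, L = 0.1779 m, θ = 50.1°: √(L² − r² sin²θ) = 0.17429 m.
v = −0.0465·475.5·0.76717·[1 + 0.0465·0.64145/0.17429] = -19.866 m/s.
|v| = 19.866 m/s.

19.9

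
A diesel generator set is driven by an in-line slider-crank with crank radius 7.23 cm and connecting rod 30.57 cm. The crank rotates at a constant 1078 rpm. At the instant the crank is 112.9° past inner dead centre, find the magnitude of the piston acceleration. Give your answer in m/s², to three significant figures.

512

ω = 2π·1078/60 = 112.9 rad/s
x(θ) = r cosθ + √(L² − r² sin²θ); with ω constant, a = ω²·d²x/dθ².
d²x/dθ² = −r cosθ − r²(cos2θ)/√u − r⁴ sin²2θ/(4u^{3/2}),  u = L² − r² sin²θ = 0.0890167 m².
Substituting r = 0.0723 m, L = 0.3057 m, θ = 112.9°: d²x/dθ² = +0.040216 m.
a = ω²·d²x/dθ² = (112.9)²·(+0.040216) = +512.5 m/s²;  |a| = 512.5 m/s².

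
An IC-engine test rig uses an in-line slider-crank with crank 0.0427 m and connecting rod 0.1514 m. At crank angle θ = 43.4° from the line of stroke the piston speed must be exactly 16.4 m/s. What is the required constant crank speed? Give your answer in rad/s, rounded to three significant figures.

For an in-line slider-crank, |v_piston| = rω|sinθ|·[1 + r cosθ/√(L² − r² sin²θ)].
With r = 0.0427 m, L = 0.1514 m, θ = 43.4°: the bracketed kinematic factor |dx/dθ| = 0.035467 m.
ω = v/|dx/dθ| = 16.4/0.035467 = 462.4 rad/s.

462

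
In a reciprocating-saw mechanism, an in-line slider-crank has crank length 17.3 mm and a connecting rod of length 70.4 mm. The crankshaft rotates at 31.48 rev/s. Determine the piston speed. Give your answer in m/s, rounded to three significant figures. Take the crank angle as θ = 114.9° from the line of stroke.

2.77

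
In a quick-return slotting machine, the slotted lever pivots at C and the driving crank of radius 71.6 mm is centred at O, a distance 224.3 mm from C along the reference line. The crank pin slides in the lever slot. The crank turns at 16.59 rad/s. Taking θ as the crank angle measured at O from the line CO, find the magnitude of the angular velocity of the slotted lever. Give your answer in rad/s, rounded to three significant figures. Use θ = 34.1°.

ω = 16.59 rad/s
Crank pin A relative to C: A = (d + r cosθ, r sinθ); lever angle φ = atan2(r sinθ, d + r cosθ).
Differentiating tanφ: φ̇ = rω(d cosθ + r)/(d² + r² + 2dr cosθ).
d² + r² + 2dr cosθ = |CA|² = 0.0820341 m²;  d cosθ + r = +0.25733 m.
|ω_lever| = |0.0716·16.59·+0.25733| / 0.0820341 = 3.7262 rad/s.

3.73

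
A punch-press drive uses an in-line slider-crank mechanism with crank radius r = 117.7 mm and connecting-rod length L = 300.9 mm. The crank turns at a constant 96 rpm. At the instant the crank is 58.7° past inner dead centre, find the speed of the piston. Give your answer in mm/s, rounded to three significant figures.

1230

ω = 2π·96/60 = 10.05 rad/s
For an in-line slider-crank, x = r cosθ + √(L² − r² sin²θ), so v = −rω sinθ·[1 + r cosθ/√(L² − r² sin²θ)].
With r = 0.1177 m, L = 0.3009 m, θ = 58.7°: √(L² − r² sin²θ) = 0.2836 m.
v = −0.1177·10.05·0.85446·[1 + 0.1177·0.51952/0.2836] = -1.229 m/s.
|v| = 1.229 m/s = 1229 mm/s.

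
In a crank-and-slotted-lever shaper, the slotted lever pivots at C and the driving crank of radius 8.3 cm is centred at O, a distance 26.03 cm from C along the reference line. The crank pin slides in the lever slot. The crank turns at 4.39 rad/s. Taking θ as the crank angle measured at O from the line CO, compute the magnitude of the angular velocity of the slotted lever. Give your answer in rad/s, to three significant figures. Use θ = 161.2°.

ω = 4.39 rad/s
Crank pin A relative to C: A = (d + r cosθ, r sinθ); lever angle φ = atan2(r sinθ, d + r cosθ).
Differentiating tanφ: φ̇ = rω(d cosθ + r)/(d² + r² + 2dr cosθ).
d² + r² + 2dr cosθ = |CA|² = 0.0337406 m²;  d cosθ + r = -0.16341 m.
|ω_lever| = |0.083·4.39·-0.16341| / 0.0337406 = 1.7647 rad/s.

1.76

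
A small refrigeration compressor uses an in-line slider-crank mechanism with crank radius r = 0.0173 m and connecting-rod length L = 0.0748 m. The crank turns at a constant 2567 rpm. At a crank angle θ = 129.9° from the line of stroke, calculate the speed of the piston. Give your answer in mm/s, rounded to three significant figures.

ω = 2π·2567/60 = 268.8 rad/s
For an in-line slider-crank, x = r cosθ + √(L² − r² sin²θ), so v = −rω sinθ·[1 + r cosθ/√(L² − r² sin²θ)].
With r = 0.0173 m, L = 0.0748 m, θ = 129.9°: √(L² − r² sin²θ) = 0.073613 m.
v = −0.0173·268.8·0.76717·[1 + 0.0173·-0.64145/0.073613] = -3.0299 m/s.
|v| = 3.0299 m/s = 3029.9 mm/s.

3030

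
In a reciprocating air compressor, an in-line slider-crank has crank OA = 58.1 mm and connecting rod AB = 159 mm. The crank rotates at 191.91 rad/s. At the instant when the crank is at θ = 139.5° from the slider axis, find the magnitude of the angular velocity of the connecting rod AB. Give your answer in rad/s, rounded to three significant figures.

ω = 191.9 rad/s
The rod makes angle φ with the slider axis where L sinφ = r sinθ; differentiating, L cosφ·φ̇ = r ω cosθ.
L cosφ = √(L² − r² sin²θ) = 0.15446 m.
|ω_rod| = r ω |cosθ| / √(L² − r² sin²θ) = 0.0581·191.9·0.76041/0.15446 = 54.892 rad/s.

54.9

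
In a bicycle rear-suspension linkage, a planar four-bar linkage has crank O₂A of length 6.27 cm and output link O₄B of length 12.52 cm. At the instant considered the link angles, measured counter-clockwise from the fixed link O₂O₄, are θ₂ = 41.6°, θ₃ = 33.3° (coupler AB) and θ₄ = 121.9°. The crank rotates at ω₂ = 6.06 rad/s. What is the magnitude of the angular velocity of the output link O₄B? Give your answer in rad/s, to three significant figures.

ω₂ = 6.06 rad/s
Differentiating the loop-closure r₂e^{iθ₂}+r₃e^{iθ₃}=r₁+r₄e^{iθ₄} gives r₂ω₂e^{iθ₂}+r₃ω₃e^{iθ₃}=r₄ω₄e^{iθ₄}.
Eliminating the other unknown: ω₄ = r₂ω₂ sin(θ₂−θ₃) / [r₄ sin(θ₄−θ₃)].
Numerator sine = +0.14436; denominator sine = +0.99970.
Result = 0.0627·6.06·(+0.14436) / (0.1252·(+0.99970)) = +0.43823 rad/s; magnitude 0.43823 rad/s.

0.438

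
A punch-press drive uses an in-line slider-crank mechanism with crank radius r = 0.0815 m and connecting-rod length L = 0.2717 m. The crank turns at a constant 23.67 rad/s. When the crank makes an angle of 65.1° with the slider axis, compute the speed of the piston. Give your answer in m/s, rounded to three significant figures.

1.98

ω = 23.67 rad/s
For an in-line slider-crank, x = r cosθ + √(L² − r² sin²θ), so v = −rω sinθ·[1 + r cosθ/√(L² − r² sin²θ)].
With r = 0.0815 m, L = 0.2717 m, θ = 65.1°: √(L² − r² sin²θ) = 0.26145 m.
v = −0.0815·23.67·0.90704·[1 + 0.0815·0.42104/0.26145] = -1.9794 m/s.
|v| = 1.9794 m/s.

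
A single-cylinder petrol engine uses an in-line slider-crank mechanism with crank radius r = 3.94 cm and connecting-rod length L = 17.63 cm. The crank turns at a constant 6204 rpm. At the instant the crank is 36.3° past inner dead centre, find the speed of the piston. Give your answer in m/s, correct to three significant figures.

17.9

ω = 2π·6204/60 = 649.7 rad/s
For an in-line slider-crank, x = r cosθ + √(L² − r² sin²θ), so v = −rω sinθ·[1 + r cosθ/√(L² − r² sin²θ)].
With r = 0.0394 m, L = 0.1763 m, θ = 36.3°: √(L² − r² sin²θ) = 0.17475 m.
v = −0.0394·649.7·0.59201·[1 + 0.0394·0.80593/0.17475] = -17.908 m/s.
|v| = 17.908 m/s.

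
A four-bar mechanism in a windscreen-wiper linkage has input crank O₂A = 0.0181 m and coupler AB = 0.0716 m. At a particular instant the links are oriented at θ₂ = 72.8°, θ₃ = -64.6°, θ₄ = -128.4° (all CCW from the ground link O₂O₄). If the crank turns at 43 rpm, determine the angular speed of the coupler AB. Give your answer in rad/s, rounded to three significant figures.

0.459

ω₂ = 4.503 rad/s (from 43 rpm).
Differentiating the loop-closure r₂e^{iθ₂}+r₃e^{iθ₃}=r₁+r₄e^{iθ₄} gives r₂ω₂e^{iθ₂}+r₃ω₃e^{iθ₃}=r₄ω₄e^{iθ₄}.
Eliminating the other unknown: ω₃ = r₂ω₂ sin(θ₄−θ₂) / [r₃ sin(θ₃−θ₄)].
Numerator sine = +0.36162; denominator sine = +0.89726.
Result = 0.0181·4.503·(+0.36162) / (0.0716·(+0.89726)) = +0.45878 rad/s; magnitude 0.45878 rad/s.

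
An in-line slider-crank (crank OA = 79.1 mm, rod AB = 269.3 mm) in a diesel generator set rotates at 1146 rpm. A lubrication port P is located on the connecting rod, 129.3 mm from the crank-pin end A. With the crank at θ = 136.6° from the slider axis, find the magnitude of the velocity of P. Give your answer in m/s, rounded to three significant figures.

ω = 120 rad/s.  Crank-pin speed |V_A| = rω = 9.4927 m/s, perpendicular to OA.
Rod angle: sinφ = −(r/L) sinθ ⇒ φ = -11.643°; ω_rod = −rω cosθ/√(L²−r²sin²θ) = +26.149 rad/s.
V_P = V_A + ω_rod × AP, with AP = 0.1293 m along the rod.
Components: V_Px = −rω sinθ − a·ω_rod·sinφ = -5.84 m/s;  V_Py = rω cosθ + a·ω_rod·cosφ = -3.5856 m/s.
|V_P| = √(V_Px² + V_Py²) = 6.8529 m/s.

6.85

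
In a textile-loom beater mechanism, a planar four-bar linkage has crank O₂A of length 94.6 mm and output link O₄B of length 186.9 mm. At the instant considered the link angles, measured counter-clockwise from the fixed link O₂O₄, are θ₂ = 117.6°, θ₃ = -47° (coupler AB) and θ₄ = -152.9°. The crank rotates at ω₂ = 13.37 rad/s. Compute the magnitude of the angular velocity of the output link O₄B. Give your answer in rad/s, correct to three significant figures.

1.87

ω₂ = 13.37 rad/s
Differentiating the loop-closure r₂e^{iθ₂}+r₃e^{iθ₃}=r₁+r₄e^{iθ₄} gives r₂ω₂e^{iθ₂}+r₃ω₃e^{iθ₃}=r₄ω₄e^{iθ₄}.
Eliminating the other unknown: ω₄ = r₂ω₂ sin(θ₂−θ₃) / [r₄ sin(θ₄−θ₃)].
Numerator sine = +0.26556; denominator sine = -0.96174.
Result = 0.0946·13.37·(+0.26556) / (0.1869·(-0.96174)) = -1.8686 rad/s; magnitude 1.8686 rad/s.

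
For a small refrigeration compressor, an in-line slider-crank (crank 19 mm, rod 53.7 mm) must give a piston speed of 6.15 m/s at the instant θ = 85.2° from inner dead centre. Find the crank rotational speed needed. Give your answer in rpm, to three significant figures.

For an in-line slider-crank, |v_piston| = rω|sinθ|·[1 + r cosθ/√(L² − r² sin²θ)].
With r = 0.019 m, L = 0.0537 m, θ = 85.2°: the bracketed kinematic factor |dx/dθ| = 0.019532 m.
ω = v/|dx/dθ| = 6.15/0.019532 = 314.86 rad/s.
N = 60ω/(2π) = 3006.7 rpm.

3010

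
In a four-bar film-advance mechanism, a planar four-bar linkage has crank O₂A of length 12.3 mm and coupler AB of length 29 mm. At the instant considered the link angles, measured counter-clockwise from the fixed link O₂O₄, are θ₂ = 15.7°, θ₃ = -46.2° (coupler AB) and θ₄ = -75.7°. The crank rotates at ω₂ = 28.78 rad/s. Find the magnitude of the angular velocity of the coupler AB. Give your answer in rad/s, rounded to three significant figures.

24.8

ω₂ = 28.78 rad/s
Differentiating the loop-closure r₂e^{iθ₂}+r₃e^{iθ₃}=r₁+r₄e^{iθ₄} gives r₂ω₂e^{iθ₂}+r₃ω₃e^{iθ₃}=r₄ω₄e^{iθ₄}.
Eliminating the other unknown: ω₃ = r₂ω₂ sin(θ₄−θ₂) / [r₃ sin(θ₃−θ₄)].
Numerator sine = -0.99970; denominator sine = +0.49242.
Result = 0.0123·28.78·(-0.99970) / (0.029·(+0.49242)) = -24.782 rad/s; magnitude 24.782 rad/s.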